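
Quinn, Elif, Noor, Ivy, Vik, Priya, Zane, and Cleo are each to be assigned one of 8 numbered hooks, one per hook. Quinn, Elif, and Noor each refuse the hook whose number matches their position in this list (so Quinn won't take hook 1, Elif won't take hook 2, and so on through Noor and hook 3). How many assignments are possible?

27240

Let Aᵢ (for i ∈ {1, 2, 3}) be the placements that put person i in their forbidden hook. Any j of these fix j positions, leaving (8−j)! ways to fill the rest, and there are C(3,j) ways to pick which j.
By inclusion–exclusion, the number of valid placements is Σ_{j=0}^{3} (−1)^j C(3,j)·(8−j)!.
Computing: 40320 − 15120 + 2160 − 120 = 27240.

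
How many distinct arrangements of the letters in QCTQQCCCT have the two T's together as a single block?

280

Treat the 2 copies of T as a single block. The multiset to arrange is then {TT, C, C, C, C, Q, Q, Q}, 8 items in all.
That gives (8)!/(4!·3!) = 280 arrangements.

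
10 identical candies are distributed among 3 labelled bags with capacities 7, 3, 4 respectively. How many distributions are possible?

14

By stars and bars, unrestricted non-negative solutions to x_1+…+x_3 = 10 number C(10+2,2) = 66.
Subtract solutions that violate a single cap (substitute x_i' = x_i − (cap_i+1)): x_1 ≥ 8 gives C(4,2) = 6; x_2 ≥ 4 gives C(8,2) = 28; x_3 ≥ 5 gives C(7,2) = 21. Together 55.
Add back pairs where two caps are both exceeded: 0 + 0 + 3 = 3.
By inclusion–exclusion the count is 66 − 55 + 3 = 14.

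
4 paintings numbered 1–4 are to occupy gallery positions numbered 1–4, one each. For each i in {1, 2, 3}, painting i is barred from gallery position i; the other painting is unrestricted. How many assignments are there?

11

Let Aᵢ (for i ∈ {1, 2, 3}) be the placements that put painting i in its forbidden gallery position. Any j of these fix j positions, leaving (4−j)! ways to fill the rest, and there are C(3,j) ways to pick which j.
By inclusion–exclusion, the number of valid placements is Σ_{j=0}^{3} (−1)^j C(3,j)·(4−j)!.
Computing: 24 − 18 + 6 − 1 = 11.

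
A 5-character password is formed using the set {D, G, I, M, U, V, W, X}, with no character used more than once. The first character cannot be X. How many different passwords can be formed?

5880

The first character has 8−1 = 7 choices (anything except X).
The remaining 4 characters are filled from the other 7 symbols without repetition: 7 × 6 × 5 × 4 = 840.
Total: 7 × 840 = 5880.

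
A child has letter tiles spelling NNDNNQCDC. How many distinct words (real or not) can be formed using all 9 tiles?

3780

Letter multiplicities in NNDNNQCDC: C×2, D×2, N×4, Q×1.
So there are 9! / (4!·2!·2!) = 3780 distinguishable arrangements.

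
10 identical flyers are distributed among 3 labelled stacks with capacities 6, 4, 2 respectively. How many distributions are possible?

6

Without the upper bounds there are C(12,2) = 66 ways to split 10 among 3 stacks.
Subtract solutions that violate a single cap (substitute x_i' = x_i − (cap_i+1)): x_1 ≥ 7 gives C(5,2) = 10; x_2 ≥ 5 gives C(7,2) = 21; x_3 ≥ 3 gives C(9,2) = 36. Together 67.
Add back pairs where two caps are both exceeded: 0 + 1 + 6 = 7.
By inclusion–exclusion the count is 66 − 67 + 7 = 6.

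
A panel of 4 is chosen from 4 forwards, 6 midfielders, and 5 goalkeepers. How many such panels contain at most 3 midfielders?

1350

Split by how many midfielders are chosen (0 through 3).
Sum: C(6,0)·C(9,4) + C(6,1)·C(9,3) + C(6,2)·C(9,2) + C(6,3)·C(9,1) = 126 + 504 + 540 + 180 = 1350.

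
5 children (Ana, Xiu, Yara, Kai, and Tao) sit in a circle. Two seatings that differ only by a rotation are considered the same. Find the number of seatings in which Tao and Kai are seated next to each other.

12

Treat {Tao, Kai} as one unit (2 internal orders) and seat the resulting 4 units around the table: (3)! circular arrangements.
So 2 × (3)! = 2 × 6 = 12.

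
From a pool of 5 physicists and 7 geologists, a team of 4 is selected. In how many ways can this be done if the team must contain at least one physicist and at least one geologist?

Unrestricted: C(12,4) = 495 ways to pick any 4 of the 12.
Selections missing a whole group: no physicists → C(7,4) = 35; no geologists → C(5,4) = 5.
Both groups omitted at once is impossible, so 495 − 40 = 455.

455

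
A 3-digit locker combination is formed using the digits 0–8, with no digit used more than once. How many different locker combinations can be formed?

With no repetition, fill the 3 digits in order: 9 choices, then 8, down to 7.
9 × 8 × 7 = 504.

504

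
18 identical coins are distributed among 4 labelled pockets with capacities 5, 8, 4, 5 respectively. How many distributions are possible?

35

Ignoring the caps, the number of non-negative solutions to x_1+…+x_4 = 18 is C(21,3) = 1330.
Subtract solutions that violate a single cap (substitute x_i' = x_i − (cap_i+1)): x_1 ≥ 6 gives C(15,3) = 455; x_2 ≥ 9 gives C(12,3) = 220; x_3 ≥ 5 gives C(16,3) = 560; x_4 ≥ 6 gives C(15,3) = 455. Together 1690.
Add back pairs where two caps are both exceeded: 20 + 120 + 84 + 35 + 20 + 120 = 399.
Subtract triples: 0 + 0 + 4 + 0 = 4.
By inclusion–exclusion the count is 1330 − 1690 + 399 − 4 = 35.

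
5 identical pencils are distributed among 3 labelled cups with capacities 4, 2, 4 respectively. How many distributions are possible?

13

Without the upper bounds there are C(7,2) = 21 ways to split 5 among 3 cups.
Subtract solutions that violate a single cap (substitute x_i' = x_i − (cap_i+1)): x_1 ≥ 5 gives C(2,2) = 1; x_2 ≥ 3 gives C(4,2) = 6; x_3 ≥ 5 gives C(2,2) = 1. Together 8.
No two caps can be exceeded simultaneously, so the pair terms are all 0.
By inclusion–exclusion the count is 21 − 8 + 0 = 13.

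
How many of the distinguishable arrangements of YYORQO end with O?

With the last slot taken by O, it remains to arrange the other 5 letters (YYRQO).
Those 5 letters have Y appearing twice, giving (5)!/(2!) = 60.

60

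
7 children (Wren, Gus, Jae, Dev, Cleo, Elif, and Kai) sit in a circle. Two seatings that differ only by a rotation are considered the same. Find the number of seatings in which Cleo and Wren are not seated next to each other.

All circular seatings of 7 people number (6)! = 720.
Seatings with Cleo beside Wren: treat them as a block with 2 internal orders, giving 2 × (5)! = 240.
Subtracting, 720 − 240 = 480.

480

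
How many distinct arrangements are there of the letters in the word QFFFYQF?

105

The 7 letters of QFFFYQF have repeats: F appearing 4 times and Q appearing twice.
The number of distinct arrangements is 7!/(4!·2!) = 5040/48 = 105.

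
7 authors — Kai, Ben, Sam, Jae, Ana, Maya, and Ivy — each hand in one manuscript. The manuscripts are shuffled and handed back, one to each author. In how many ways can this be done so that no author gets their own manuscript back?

Let Aᵢ be the assignments in which author i gets their own manuscript. We want the size of the complement of A₁∪…∪A_7.
By inclusion–exclusion this is Σ_{j=0}^{7} (−1)^j C(7,j)·(7−j)!.
Computing: 5040 − 5040 + 2520 − 840 + 210 − 42 + 7 − 1 = 1854.

1854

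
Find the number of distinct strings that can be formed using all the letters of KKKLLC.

60

KKKLLC has 6 letters with K appearing 3 times and L appearing twice.
Dividing 6! = 720 by 3!·2! = 12 for the repeated letters gives 60.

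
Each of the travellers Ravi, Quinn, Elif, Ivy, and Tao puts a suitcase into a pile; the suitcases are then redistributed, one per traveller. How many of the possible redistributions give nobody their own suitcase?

Let Aᵢ be the assignments in which traveller i gets their own suitcase. We want the size of the complement of A₁∪…∪A_5.
By inclusion–exclusion this is Σ_{j=0}^{5} (−1)^j C(5,j)·(5−j)!.
Computing: 120 − 120 + 60 − 20 + 5 − 1 = 44.

44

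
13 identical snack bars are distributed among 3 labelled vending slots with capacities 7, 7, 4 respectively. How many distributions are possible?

Ignoring the caps, the number of non-negative solutions to x_1+…+x_3 = 13 is C(15,2) = 105.
Subtract solutions that violate a single cap (substitute x_i' = x_i − (cap_i+1)): x_1 ≥ 8 gives C(7,2) = 21; x_2 ≥ 8 gives C(7,2) = 21; x_3 ≥ 5 gives C(10,2) = 45. Together 87.
Add back pairs where two caps are both exceeded: 0 + 1 + 1 = 2.
By inclusion–exclusion the count is 105 − 87 + 2 = 20.

20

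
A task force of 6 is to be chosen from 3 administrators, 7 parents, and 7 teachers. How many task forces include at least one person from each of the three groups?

8967

Unrestricted: C(17,6) = 12376 ways to pick any 6 of the 17.
Subtract selections that omit an entire group: no administrators → C(14,6) = 3003; no parents → C(10,6) = 210; no teachers → C(10,6) = 210.
Add back selections omitting two groups (i.e. drawn from a single group): C(3,6) + C(7,6) + C(7,6) = 14.
By inclusion–exclusion: 12376 − 3423 + 14 = 8967.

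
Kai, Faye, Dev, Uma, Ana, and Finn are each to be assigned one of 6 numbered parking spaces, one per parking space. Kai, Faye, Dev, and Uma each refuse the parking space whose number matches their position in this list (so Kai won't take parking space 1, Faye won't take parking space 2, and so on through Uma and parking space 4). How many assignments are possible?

Let Aᵢ (for 1 ≤ i ≤ 4) be the placements that put person i in their forbidden parking space. Any j of these fix j positions, leaving (6−j)! ways to fill the rest, and there are C(4,j) ways to pick which j.
By inclusion–exclusion, the number of valid placements is Σ_{j=0}^{4} (−1)^j C(4,j)·(6−j)!.
Computing: 720 − 480 + 144 − 24 + 2 = 362.

362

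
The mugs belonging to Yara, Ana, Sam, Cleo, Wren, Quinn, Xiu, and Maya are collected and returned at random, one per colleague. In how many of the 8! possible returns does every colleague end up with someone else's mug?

This is the derangement count D_8: permutations of 8 items with no fixed point.
By inclusion–exclusion this is Σ_{j=0}^{8} (−1)^j C(8,j)·(8−j)!.
Computing: 40320 − 40320 + 20160 − 6720 + 1680 − 336 + 56 − 8 + 1 = 14833.

14833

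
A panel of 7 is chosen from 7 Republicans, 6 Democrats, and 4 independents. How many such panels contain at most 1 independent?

8580

Split by how many independents are chosen (0 through 1).
Sum: C(4,0)·C(13,7) + C(4,1)·C(13,6) = 1716 + 6864 = 8580.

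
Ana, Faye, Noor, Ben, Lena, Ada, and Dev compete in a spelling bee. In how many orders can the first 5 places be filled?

2520

This is an ordered selection of 5 from 7: P(7,5).
That gives 7 × 6 × 5 × 4 × 3 = 2520.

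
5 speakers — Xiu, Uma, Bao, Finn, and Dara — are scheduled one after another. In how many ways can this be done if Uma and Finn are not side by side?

There are 5! = 120 arrangements in all. If Uma and Finn are adjacent, merging them into one block gives 2·(4)! = 48 arrangements.
So 120 − 48 = 72 arrangements keep them apart.

72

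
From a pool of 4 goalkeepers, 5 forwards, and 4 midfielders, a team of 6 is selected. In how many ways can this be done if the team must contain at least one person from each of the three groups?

1520

Total 6-person selections from all 13: C(13,6) = 1716.
Subtract selections that omit an entire group: no goalkeepers → C(9,6) = 84; no forwards → C(8,6) = 28; no midfielders → C(9,6) = 84.
Add back selections omitting two groups (i.e. drawn from a single group): C(4,6) + C(5,6) + C(4,6) = 0.
By inclusion–exclusion: 1716 − 196 + 0 = 1520.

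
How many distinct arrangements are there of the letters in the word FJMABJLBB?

30240

FJMABJLBB has 9 letters with B appearing 3 times and J appearing twice.
The number of distinct arrangements is 9!/(3!·2!) = 362880/12 = 30240.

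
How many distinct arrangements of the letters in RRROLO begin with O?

20

With the first slot taken by O, it remains to arrange the other 5 letters (RRRLO).
Those 5 letters have R appearing 3 times, giving (5)!/(3!) = 20.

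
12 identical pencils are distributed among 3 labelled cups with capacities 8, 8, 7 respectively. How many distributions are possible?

By stars and bars, unrestricted non-negative solutions to x_1+…+x_3 = 12 number C(12+2,2) = 91.
Subtract solutions that violate a single cap (substitute x_i' = x_i − (cap_i+1)): x_1 ≥ 9 gives C(5,2) = 10; x_2 ≥ 9 gives C(5,2) = 10; x_3 ≥ 8 gives C(6,2) = 15. Together 35.
No two caps can be exceeded simultaneously, so the pair terms are all 0.
By inclusion–exclusion the count is 91 − 35 + 0 = 56.

56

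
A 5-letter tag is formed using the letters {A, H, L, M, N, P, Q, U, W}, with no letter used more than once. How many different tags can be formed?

15120

Choose and order 5 of the 9 symbols: the first letter has 9 options, the next 8, and so on down to 5.
That product is 9 × 8 × 7 × 6 × 5 = 15120.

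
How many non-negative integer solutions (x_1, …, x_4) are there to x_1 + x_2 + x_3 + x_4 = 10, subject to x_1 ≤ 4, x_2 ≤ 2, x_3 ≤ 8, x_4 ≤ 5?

85

Ignoring the caps, the number of non-negative solutions to x_1+…+x_4 = 10 is C(13,3) = 286.
Subtract solutions that violate a single cap (substitute x_i' = x_i − (cap_i+1)): x_1 ≥ 5 gives C(8,3) = 56; x_2 ≥ 3 gives C(10,3) = 120; x_3 ≥ 9 gives C(4,3) = 4; x_4 ≥ 6 gives C(7,3) = 35. Together 215.
Add back pairs where two caps are both exceeded: 10 + 0 + 0 + 0 + 4 + 0 = 14.
By inclusion–exclusion the count is 286 − 215 + 14 = 85.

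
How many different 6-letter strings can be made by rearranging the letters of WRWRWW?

15

The 6 letters of WRWRWW have repeats: R appearing twice and W appearing 4 times.
The number of distinct arrangements is 6!/(4!·2!) = 720/48 = 15.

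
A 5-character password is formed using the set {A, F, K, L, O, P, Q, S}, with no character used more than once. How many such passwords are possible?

6720

This is a permutation of 5 out of 8: P(8,5) = 8!/3!.
8 × 7 × 6 × 5 × 4 = 6720.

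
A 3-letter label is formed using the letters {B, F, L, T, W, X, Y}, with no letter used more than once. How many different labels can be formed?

210

With no repetition, fill the 3 letters in order: 7 choices, then 6, down to 5.
That product is 7 × 6 × 5 = 210.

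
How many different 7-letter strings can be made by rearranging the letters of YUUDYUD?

210

The 7 letters of YUUDYUD have repeats: D appearing twice, U appearing 3 times, and Y appearing twice.
The number of distinct arrangements is 7!/(3!·2!·2!) = 5040/24 = 210.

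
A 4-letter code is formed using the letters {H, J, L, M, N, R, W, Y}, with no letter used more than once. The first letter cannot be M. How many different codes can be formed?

1470

The first letter has 8−1 = 7 choices (anything except M).
The remaining 3 letters are filled from the other 7 symbols without repetition: 7 × 6 × 5 = 210.
Total: 7 × 210 = 1470.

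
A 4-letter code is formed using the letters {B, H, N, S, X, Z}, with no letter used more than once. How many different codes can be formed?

360

This is a permutation of 4 out of 6: P(6,4) = 6!/2!.
That product is 6 × 5 × 4 × 3 = 360.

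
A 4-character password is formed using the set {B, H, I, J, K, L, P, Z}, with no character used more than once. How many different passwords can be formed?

This is a permutation of 4 out of 8: P(8,4) = 8!/4!.
That product is 8 × 7 × 6 × 5 = 1680.

1680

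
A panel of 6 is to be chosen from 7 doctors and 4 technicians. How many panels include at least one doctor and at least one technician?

Unrestricted: C(11,6) = 462 ways to pick any 6 of the 11.
Selections missing a whole group: no doctors → C(4,6) = 0; no technicians → C(7,6) = 7.
Both groups omitted at once is impossible, so 462 − 7 = 455.

455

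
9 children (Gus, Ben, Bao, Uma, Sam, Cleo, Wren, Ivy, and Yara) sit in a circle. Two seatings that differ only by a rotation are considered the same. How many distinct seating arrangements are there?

Around a circle, 9 distinct people have 9!/9 = (8)! = 40320 rotationally distinct seatings.

40320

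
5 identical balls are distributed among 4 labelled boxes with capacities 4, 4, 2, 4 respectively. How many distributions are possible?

Ignoring the caps, the number of non-negative solutions to x_1+…+x_4 = 5 is C(8,3) = 56.
Subtract solutions that violate a single cap (substitute x_i' = x_i − (cap_i+1)): x_1 ≥ 5 gives C(3,3) = 1; x_2 ≥ 5 gives C(3,3) = 1; x_3 ≥ 3 gives C(5,3) = 10; x_4 ≥ 5 gives C(3,3) = 1. Together 13.
No two caps can be exceeded simultaneously, so the pair terms are all 0.
By inclusion–exclusion the count is 56 − 13 + 0 = 43.

43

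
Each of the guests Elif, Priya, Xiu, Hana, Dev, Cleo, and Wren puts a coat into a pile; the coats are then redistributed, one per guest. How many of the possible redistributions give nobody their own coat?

Let Aᵢ be the assignments in which guest i gets their own coat. We want the size of the complement of A₁∪…∪A_7.
By inclusion–exclusion this is Σ_{j=0}^{7} (−1)^j C(7,j)·(7−j)!.
Computing: 5040 − 5040 + 2520 − 840 + 210 − 42 + 7 − 1 = 1854.

1854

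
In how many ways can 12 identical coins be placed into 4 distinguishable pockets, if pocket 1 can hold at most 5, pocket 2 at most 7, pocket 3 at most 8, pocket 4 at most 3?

Without the upper bounds there are C(15,3) = 455 ways to split 12 among 4 pockets.
Subtract solutions that violate a single cap (substitute x_i' = x_i − (cap_i+1)): x_1 ≥ 6 gives C(9,3) = 84; x_2 ≥ 8 gives C(7,3) = 35; x_3 ≥ 9 gives C(6,3) = 20; x_4 ≥ 4 gives C(11,3) = 165. Together 304.
Add back pairs where two caps are both exceeded: 0 + 0 + 10 + 0 + 1 + 0 = 11.
By inclusion–exclusion the count is 455 − 304 + 11 = 162.

162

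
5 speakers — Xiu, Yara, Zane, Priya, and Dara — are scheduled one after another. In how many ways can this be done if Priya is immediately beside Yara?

Place the 3 others and the Priya-Yara pair as 4 objects in a line; the pair has 2 internal arrangements.
So the count is 2·(4)! = 48.

48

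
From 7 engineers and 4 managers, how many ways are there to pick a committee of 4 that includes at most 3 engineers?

295

Split by how many engineers are chosen (0 through 3).
Sum: C(7,0)·C(4,4) + C(7,1)·C(4,3) + C(7,2)·C(4,2) + C(7,3)·C(4,1) = 1 + 28 + 126 + 140 = 295.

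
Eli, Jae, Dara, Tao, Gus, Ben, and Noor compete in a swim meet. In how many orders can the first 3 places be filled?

There are 7 choices for 1st place, 6 for 2nd, and 5 for 3rd.
That gives 7 × 6 × 5 = 210.

210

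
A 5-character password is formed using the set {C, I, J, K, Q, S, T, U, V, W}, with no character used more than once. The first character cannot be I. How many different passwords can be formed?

27216

The first character has 10−1 = 9 choices (anything except I).
The remaining 4 characters are filled from the other 9 symbols without repetition: 9 × 8 × 7 × 6 = 3024.
Total: 9 × 3024 = 27216.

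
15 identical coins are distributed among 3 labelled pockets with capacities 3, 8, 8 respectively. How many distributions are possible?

Ignoring the caps, the number of non-negative solutions to x_1+…+x_3 = 15 is C(17,2) = 136.
Subtract solutions that violate a single cap (substitute x_i' = x_i − (cap_i+1)): x_1 ≥ 4 gives C(13,2) = 78; x_2 ≥ 9 gives C(8,2) = 28; x_3 ≥ 9 gives C(8,2) = 28. Together 134.
Add back pairs where two caps are both exceeded: 6 + 6 + 0 = 12.
By inclusion–exclusion the count is 136 − 134 + 12 = 14.

14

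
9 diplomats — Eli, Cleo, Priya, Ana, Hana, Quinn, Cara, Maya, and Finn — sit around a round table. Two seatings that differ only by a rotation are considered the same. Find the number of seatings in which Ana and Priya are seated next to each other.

10080

Glue Ana and Priya into a block (2 internal orders). Seating 8 units around a circle gives (7)! arrangements.
So 2 × (7)! = 2 × 5040 = 10080.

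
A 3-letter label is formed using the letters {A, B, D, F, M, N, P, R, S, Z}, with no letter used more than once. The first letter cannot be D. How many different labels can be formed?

The first letter has 10−1 = 9 choices (anything except D).
The remaining 2 letters are filled from the other 9 symbols without repetition: 9 × 8 = 72.
Total: 9 × 72 = 648.

648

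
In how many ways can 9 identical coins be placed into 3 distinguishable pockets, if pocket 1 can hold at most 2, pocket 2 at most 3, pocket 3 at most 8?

Without the upper bounds there are C(11,2) = 55 ways to split 9 among 3 pockets.
Subtract solutions that violate a single cap (substitute x_i' = x_i − (cap_i+1)): x_1 ≥ 3 gives C(8,2) = 28; x_2 ≥ 4 gives C(7,2) = 21; x_3 ≥ 9 gives C(2,2) = 1. Together 50.
Add back pairs where two caps are both exceeded: 6 + 0 + 0 = 6.
By inclusion–exclusion the count is 55 − 50 + 6 = 11.

11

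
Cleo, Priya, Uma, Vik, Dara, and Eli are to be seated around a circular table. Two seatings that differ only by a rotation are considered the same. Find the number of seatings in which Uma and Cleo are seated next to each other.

48

Treat {Uma, Cleo} as one unit (2 internal orders) and seat the resulting 5 units around the table: (4)! circular arrangements.
So 2 × (4)! = 2 × 24 = 48.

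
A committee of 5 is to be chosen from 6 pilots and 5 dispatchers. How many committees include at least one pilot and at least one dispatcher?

455

With no constraint there are C(11,5) = 462 possible selections.
Subtract selections that omit an entire group: no pilots → C(5,5) = 1; no dispatchers → C(6,5) = 6.
Both groups omitted at once is impossible, so 462 − 7 = 455.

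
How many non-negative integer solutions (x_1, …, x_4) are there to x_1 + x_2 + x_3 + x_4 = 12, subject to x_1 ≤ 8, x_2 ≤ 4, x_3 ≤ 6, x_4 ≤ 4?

Without the upper bounds there are C(15,3) = 455 ways to split 12 among 4 variables.
Subtract solutions that violate a single cap (substitute x_i' = x_i − (cap_i+1)): x_1 ≥ 9 gives C(6,3) = 20; x_2 ≥ 5 gives C(10,3) = 120; x_3 ≥ 7 gives C(8,3) = 56; x_4 ≥ 5 gives C(10,3) = 120. Together 316.
Add back pairs where two caps are both exceeded: 0 + 0 + 0 + 1 + 10 + 1 = 12.
By inclusion–exclusion the count is 455 − 316 + 12 = 151.

151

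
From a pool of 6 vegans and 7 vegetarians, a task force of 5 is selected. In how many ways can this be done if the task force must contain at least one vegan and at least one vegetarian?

Unrestricted: C(13,5) = 1287 ways to pick any 5 of the 13.
Selections missing a whole group: no vegans → C(7,5) = 21; no vegetarians → C(6,5) = 6.
Both groups omitted at once is impossible, so 1287 − 27 = 1260.

1260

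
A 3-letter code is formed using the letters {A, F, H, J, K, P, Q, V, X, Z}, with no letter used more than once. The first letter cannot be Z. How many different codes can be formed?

648

The first letter has 10−1 = 9 choices (anything except Z).
The remaining 2 letters are filled from the other 9 symbols without repetition: 9 × 8 = 72.
Total: 9 × 72 = 648.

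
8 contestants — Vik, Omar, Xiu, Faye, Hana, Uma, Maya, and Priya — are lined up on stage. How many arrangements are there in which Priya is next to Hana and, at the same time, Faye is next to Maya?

2880

Treat {Priya,Hana} as one block (2 orders) and {Faye,Maya} as another (2 orders).
That leaves 6 units to arrange: 2 × 2 × 6! = 4 × 720 = 2880.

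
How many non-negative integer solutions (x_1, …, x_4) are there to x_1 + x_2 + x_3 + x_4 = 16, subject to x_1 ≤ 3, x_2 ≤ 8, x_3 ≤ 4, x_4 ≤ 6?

Without the upper bounds there are C(19,3) = 969 ways to split 16 among 4 variables.
Subtract solutions that violate a single cap (substitute x_i' = x_i − (cap_i+1)): x_1 ≥ 4 gives C(15,3) = 455; x_2 ≥ 9 gives C(10,3) = 120; x_3 ≥ 5 gives C(14,3) = 364; x_4 ≥ 7 gives C(12,3) = 220. Together 1159.
Add back pairs where two caps are both exceeded: 20 + 120 + 56 + 10 + 1 + 35 = 242.
Subtract triples: 0 + 0 + 1 + 0 = 1.
By inclusion–exclusion the count is 969 − 1159 + 242 − 1 = 51.

51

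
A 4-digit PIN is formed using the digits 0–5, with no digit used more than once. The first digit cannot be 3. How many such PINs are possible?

The first digit has 6−1 = 5 choices (anything except 3).
The remaining 3 digits are filled from the other 5 symbols without repetition: 5 × 4 × 3 = 60.
Total: 5 × 60 = 300.

300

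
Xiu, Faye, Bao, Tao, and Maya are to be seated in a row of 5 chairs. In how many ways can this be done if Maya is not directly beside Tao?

Of the 5! = 120 arrangements, those with Maya and Tao adjacent number 2 × 4! = 48 (treat the pair as a block with 2 internal orders).
So 120 − 48 = 72 arrangements keep them apart.

72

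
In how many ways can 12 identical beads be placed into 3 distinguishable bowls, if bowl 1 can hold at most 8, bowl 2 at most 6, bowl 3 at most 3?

Without the upper bounds there are C(14,2) = 91 ways to split 12 among 3 bowls.
Subtract solutions that violate a single cap (substitute x_i' = x_i − (cap_i+1)): x_1 ≥ 9 gives C(5,2) = 10; x_2 ≥ 7 gives C(7,2) = 21; x_3 ≥ 4 gives C(10,2) = 45. Together 76.
Add back pairs where two caps are both exceeded: 0 + 0 + 3 = 3.
By inclusion–exclusion the count is 91 − 76 + 3 = 18.

18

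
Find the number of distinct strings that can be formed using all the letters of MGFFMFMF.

280

Letter multiplicities in MGFFMFMF: F×4, G×1, M×3.
The number of distinct arrangements is 8!/(4!·3!) = 40320/144 = 280.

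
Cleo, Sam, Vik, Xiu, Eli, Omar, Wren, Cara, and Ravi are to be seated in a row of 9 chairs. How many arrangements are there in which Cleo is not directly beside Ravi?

282240

Of the 9! = 362880 arrangements, those with Cleo and Ravi adjacent number 2 × 8! = 80640 (treat the pair as a block with 2 internal orders).
So 362880 − 80640 = 282240 arrangements keep them apart.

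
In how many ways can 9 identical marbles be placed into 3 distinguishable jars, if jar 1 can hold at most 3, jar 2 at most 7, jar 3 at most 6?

Without the upper bounds there are C(11,2) = 55 ways to split 9 among 3 jars.
Subtract solutions that violate a single cap (substitute x_i' = x_i − (cap_i+1)): x_1 ≥ 4 gives C(7,2) = 21; x_2 ≥ 8 gives C(3,2) = 3; x_3 ≥ 7 gives C(4,2) = 6. Together 30.
No two caps can be exceeded simultaneously, so the pair terms are all 0.
By inclusion–exclusion the count is 55 − 30 + 0 = 25.

25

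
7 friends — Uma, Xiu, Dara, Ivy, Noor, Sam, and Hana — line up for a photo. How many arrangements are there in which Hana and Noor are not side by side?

There are 7! = 5040 arrangements in all. If Hana and Noor are adjacent, merging them into one block gives 2·(6)! = 1440 arrangements.
Complementary counting: 5040 − 1440 = 3600.

3600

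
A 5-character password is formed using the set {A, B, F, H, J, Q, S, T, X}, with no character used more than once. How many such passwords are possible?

15120

Choose and order 5 of the 9 symbols: the first character has 9 options, the next 8, and so on down to 5.
9 × 8 × 7 × 6 × 5 = 15120.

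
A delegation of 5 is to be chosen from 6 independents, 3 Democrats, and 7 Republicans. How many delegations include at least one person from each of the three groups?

2730

Total 5-person selections from all 16: C(16,5) = 4368.
Selections missing a whole group: no independents → C(10,5) = 252; no Democrats → C(13,5) = 1287; no Republicans → C(9,5) = 126.
Add back selections omitting two groups (i.e. drawn from a single group): C(6,5) + C(3,5) + C(7,5) = 27.
By inclusion–exclusion: 4368 − 1665 + 27 = 2730.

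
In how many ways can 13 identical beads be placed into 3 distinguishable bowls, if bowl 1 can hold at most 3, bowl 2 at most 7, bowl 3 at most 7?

14

Without the upper bounds there are C(15,2) = 105 ways to split 13 among 3 bowls.
Subtract solutions that violate a single cap (substitute x_i' = x_i − (cap_i+1)): x_1 ≥ 4 gives C(11,2) = 55; x_2 ≥ 8 gives C(7,2) = 21; x_3 ≥ 8 gives C(7,2) = 21. Together 97.
Add back pairs where two caps are both exceeded: 3 + 3 + 0 = 6.
By inclusion–exclusion the count is 105 − 97 + 6 = 14.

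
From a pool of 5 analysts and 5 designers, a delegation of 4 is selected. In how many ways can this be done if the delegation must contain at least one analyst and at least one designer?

200

With no constraint there are C(10,4) = 210 possible selections.
Subtract selections that omit an entire group: no analysts → C(5,4) = 5; no designers → C(5,4) = 5.
Both groups omitted at once is impossible, so 210 − 10 = 200.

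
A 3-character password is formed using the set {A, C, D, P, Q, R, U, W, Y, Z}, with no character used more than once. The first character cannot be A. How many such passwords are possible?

The first character has 10−1 = 9 choices (anything except A).
The remaining 2 characters are filled from the other 9 symbols without repetition: 9 × 8 = 72.
Total: 9 × 72 = 648.

648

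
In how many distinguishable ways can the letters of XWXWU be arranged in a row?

30

Letter multiplicities in XWXWU: U×1, W×2, X×2.
The number of distinct arrangements is 5!/(2!·2!) = 120/4 = 30.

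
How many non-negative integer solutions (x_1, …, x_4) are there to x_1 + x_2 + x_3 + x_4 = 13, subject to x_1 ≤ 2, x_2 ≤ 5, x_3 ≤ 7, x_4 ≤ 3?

30

Without the upper bounds there are C(16,3) = 560 ways to split 13 among 4 variables.
Subtract solutions that violate a single cap (substitute x_i' = x_i − (cap_i+1)): x_1 ≥ 3 gives C(13,3) = 286; x_2 ≥ 6 gives C(10,3) = 120; x_3 ≥ 8 gives C(8,3) = 56; x_4 ≥ 4 gives C(12,3) = 220. Together 682.
Add back pairs where two caps are both exceeded: 35 + 10 + 84 + 0 + 20 + 4 = 153.
Subtract triples: 0 + 1 + 0 + 0 = 1.
By inclusion–exclusion the count is 560 − 682 + 153 − 1 = 30.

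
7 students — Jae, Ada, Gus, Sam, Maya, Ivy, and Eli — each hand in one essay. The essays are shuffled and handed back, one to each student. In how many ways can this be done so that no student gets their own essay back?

1854

Count assignments avoiding every fixed point. For any j of the 7 students fixed to their own essay, the other 7−j can be arranged in (7−j)! ways.
By inclusion–exclusion this is Σ_{j=0}^{7} (−1)^j C(7,j)·(7−j)!.
Computing: 5040 − 5040 + 2520 − 840 + 210 − 42 + 7 − 1 = 1854.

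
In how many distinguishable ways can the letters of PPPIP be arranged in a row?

5

The 5 letters of PPPIP have repeats: P appearing 4 times.
The number of distinct arrangements is 5!/(4!) = 120/24 = 5.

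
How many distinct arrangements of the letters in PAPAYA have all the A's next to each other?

Treat the 3 copies of A as a single block. The multiset to arrange is then {AAA, P, P, Y}, 4 items in all.
That gives (4)!/(2!) = 12 arrangements.

12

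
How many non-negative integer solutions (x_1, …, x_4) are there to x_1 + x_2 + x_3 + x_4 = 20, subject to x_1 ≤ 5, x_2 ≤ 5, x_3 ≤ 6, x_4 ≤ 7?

By stars and bars, unrestricted non-negative solutions to x_1+…+x_4 = 20 number C(20+3,3) = 1771.
Subtract solutions that violate a single cap (substitute x_i' = x_i − (cap_i+1)): x_1 ≥ 6 gives C(17,3) = 680; x_2 ≥ 6 gives C(17,3) = 680; x_3 ≥ 7 gives C(16,3) = 560; x_4 ≥ 8 gives C(15,3) = 455. Together 2375.
Add back pairs where two caps are both exceeded: 165 + 120 + 84 + 120 + 84 + 56 = 629.
Subtract triples: 4 + 1 + 0 + 0 = 5.
By inclusion–exclusion the count is 1771 − 2375 + 629 − 5 = 20.

20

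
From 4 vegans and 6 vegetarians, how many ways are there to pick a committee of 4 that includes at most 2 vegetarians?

115

Split by how many vegetarians are chosen (0 through 2).
Sum: C(6,0)·C(4,4) + C(6,1)·C(4,3) + C(6,2)·C(4,2) = 1 + 24 + 90 = 115.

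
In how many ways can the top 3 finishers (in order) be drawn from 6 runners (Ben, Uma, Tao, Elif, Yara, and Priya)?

120

There are 6 choices for 1st place, 5 for 2nd, and 4 for 3rd.
That gives 6 × 5 × 4 = 120.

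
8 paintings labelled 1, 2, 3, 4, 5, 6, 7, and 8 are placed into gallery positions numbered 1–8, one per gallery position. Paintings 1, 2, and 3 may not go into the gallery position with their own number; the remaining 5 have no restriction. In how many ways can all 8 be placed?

27240

Let Aᵢ (for i ∈ {1, 2, 3}) be the placements that put painting i in its forbidden gallery position. Any j of these fix j positions, leaving (8−j)! ways to fill the rest, and there are C(3,j) ways to pick which j.
By inclusion–exclusion, the number of valid placements is Σ_{j=0}^{3} (−1)^j C(3,j)·(8−j)!.
Computing: 40320 − 15120 + 2160 − 120 = 27240.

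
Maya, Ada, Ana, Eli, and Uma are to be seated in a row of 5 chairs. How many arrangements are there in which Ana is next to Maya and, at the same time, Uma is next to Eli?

24

Treat {Ana,Maya} as one block (2 orders) and {Uma,Eli} as another (2 orders).
That leaves 3 units to arrange: 2 × 2 × 3! = 4 × 6 = 24.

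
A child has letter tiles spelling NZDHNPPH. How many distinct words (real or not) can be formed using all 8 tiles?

Letter multiplicities in NZDHNPPH: D×1, H×2, N×2, P×2, Z×1.
The number of distinct arrangements is 8!/(2!·2!·2!) = 40320/8 = 5040.

5040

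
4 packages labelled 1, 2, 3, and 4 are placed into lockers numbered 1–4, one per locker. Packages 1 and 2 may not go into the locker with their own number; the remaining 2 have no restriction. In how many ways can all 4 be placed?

Let Aᵢ (for i ∈ {1, 2}) be the placements that put package i in its forbidden locker. Any j of these fix j positions, leaving (4−j)! ways to fill the rest, and there are C(2,j) ways to pick which j.
By inclusion–exclusion, the number of valid placements is Σ_{j=0}^{2} (−1)^j C(2,j)·(4−j)!.
Computing: 24 − 12 + 2 = 14.

14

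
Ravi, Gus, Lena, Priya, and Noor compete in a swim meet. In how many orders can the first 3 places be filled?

60

There are 5 choices for 1st place, 4 for 2nd, and 3 for 3rd.
That gives 5 × 4 × 3 = 60.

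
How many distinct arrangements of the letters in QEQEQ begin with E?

4

With the first slot taken by E, it remains to arrange the other 4 letters (QQEQ).
Those 4 letters have Q appearing 3 times, giving (4)!/(3!) = 4.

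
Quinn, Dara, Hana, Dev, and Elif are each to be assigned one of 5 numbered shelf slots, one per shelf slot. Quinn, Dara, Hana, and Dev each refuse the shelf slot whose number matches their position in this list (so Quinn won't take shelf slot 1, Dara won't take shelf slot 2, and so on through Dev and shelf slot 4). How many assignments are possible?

53

Let Aᵢ (for 1 ≤ i ≤ 4) be the placements that put person i in their forbidden shelf slot. Any j of these fix j positions, leaving (5−j)! ways to fill the rest, and there are C(4,j) ways to pick which j.
By inclusion–exclusion, the number of valid placements is Σ_{j=0}^{4} (−1)^j C(4,j)·(5−j)!.
Computing: 120 − 96 + 36 − 8 + 1 = 53.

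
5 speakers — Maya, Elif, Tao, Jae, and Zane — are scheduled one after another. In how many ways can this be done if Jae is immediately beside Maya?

Glue Jae and Maya into one block (2 internal orders), leaving 4 units to arrange in a row.
That gives 2 × 4! = 2 × 24 = 48.

48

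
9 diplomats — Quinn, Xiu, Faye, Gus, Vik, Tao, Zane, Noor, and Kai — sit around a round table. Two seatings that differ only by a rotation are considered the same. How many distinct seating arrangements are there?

Around a circle, 9 distinct people have 9!/9 = (8)! = 40320 rotationally distinct seatings.

40320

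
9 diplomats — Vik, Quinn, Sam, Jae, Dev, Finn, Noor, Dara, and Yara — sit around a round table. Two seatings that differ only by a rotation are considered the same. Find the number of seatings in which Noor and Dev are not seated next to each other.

All circular seatings of 9 people number (8)! = 40320.
Seatings with Noor beside Dev: treat them as a block with 2 internal orders, giving 2 × (7)! = 10080.
Subtracting, 40320 − 10080 = 30240.

30240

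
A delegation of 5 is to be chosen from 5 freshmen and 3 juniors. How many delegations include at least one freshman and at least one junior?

With no constraint there are C(8,5) = 56 possible selections.
Subtract selections that omit an entire group: no freshmen → C(3,5) = 0; no juniors → C(5,5) = 1.
Both groups omitted at once is impossible, so 56 − 1 = 55.

55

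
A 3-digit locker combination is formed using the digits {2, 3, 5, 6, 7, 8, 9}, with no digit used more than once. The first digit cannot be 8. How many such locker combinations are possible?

The first digit has 7−1 = 6 choices (anything except 8).
The remaining 2 digits are filled from the other 6 symbols without repetition: 6 × 5 = 30.
Total: 6 × 30 = 180.

180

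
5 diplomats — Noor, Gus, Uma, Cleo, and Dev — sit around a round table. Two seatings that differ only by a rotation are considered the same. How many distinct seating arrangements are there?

Fix one person's seat to break rotational symmetry; the remaining 4 people can be arranged in (4)! = 24 ways.

24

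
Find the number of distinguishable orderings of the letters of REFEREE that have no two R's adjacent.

75

Total arrangements of REFEREE: 7!/(4!·2!) = 105.
Arrangements with the R's together: treat RR as one letter, giving (6)!/(4!) = 30.
Hence 105 − 30 = 75.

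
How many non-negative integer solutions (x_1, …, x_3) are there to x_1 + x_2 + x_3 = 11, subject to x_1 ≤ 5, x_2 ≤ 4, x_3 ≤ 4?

By stars and bars, unrestricted non-negative solutions to x_1+…+x_3 = 11 number C(11+2,2) = 78.
Subtract solutions that violate a single cap (substitute x_i' = x_i − (cap_i+1)): x_1 ≥ 6 gives C(7,2) = 21; x_2 ≥ 5 gives C(8,2) = 28; x_3 ≥ 5 gives C(8,2) = 28. Together 77.
Add back pairs where two caps are both exceeded: 1 + 1 + 3 = 5.
By inclusion–exclusion the count is 78 − 77 + 5 = 6.

6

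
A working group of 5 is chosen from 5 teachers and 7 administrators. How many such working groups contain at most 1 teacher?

196

Split by how many teachers are chosen (0 through 1).
Sum: C(5,0)·C(7,5) + C(5,1)·C(7,4) = 21 + 175 = 196.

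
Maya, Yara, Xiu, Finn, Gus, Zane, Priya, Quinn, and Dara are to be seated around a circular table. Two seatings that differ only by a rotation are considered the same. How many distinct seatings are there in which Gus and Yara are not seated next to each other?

30240

Without the restriction there are (8)! = 40320 seatings.
Seatings with Gus beside Yara: treat them as a block with 2 internal orders, giving 2 × (7)! = 10080.
Subtracting, 40320 − 10080 = 30240.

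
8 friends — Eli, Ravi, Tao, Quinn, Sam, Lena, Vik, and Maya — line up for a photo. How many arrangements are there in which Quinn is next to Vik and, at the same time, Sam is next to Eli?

2880

Treat {Quinn,Vik} as one block (2 orders) and {Sam,Eli} as another (2 orders).
That leaves 6 units to arrange: 2 × 2 × 6! = 4 × 720 = 2880.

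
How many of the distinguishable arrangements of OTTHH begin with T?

12

With the first slot taken by T, it remains to arrange the other 4 letters (OTHH).
Those 4 letters have H appearing twice, giving (4)!/(2!) = 12.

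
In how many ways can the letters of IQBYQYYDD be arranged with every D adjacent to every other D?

3360

Treat the 2 copies of D as a single block. The multiset to arrange is then {DD, B, I, Q, Q, Y, Y, Y}, 8 items in all.
That gives (8)!/(3!·2!) = 3360 arrangements.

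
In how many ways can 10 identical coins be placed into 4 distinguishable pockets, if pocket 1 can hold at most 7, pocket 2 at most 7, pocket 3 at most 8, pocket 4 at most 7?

Without the upper bounds there are C(13,3) = 286 ways to split 10 among 4 pockets.
Subtract solutions that violate a single cap (substitute x_i' = x_i − (cap_i+1)): x_1 ≥ 8 gives C(5,3) = 10; x_2 ≥ 8 gives C(5,3) = 10; x_3 ≥ 9 gives C(4,3) = 4; x_4 ≥ 8 gives C(5,3) = 10. Together 34.
No two caps can be exceeded simultaneously, so the pair terms are all 0.
By inclusion–exclusion the count is 286 − 34 + 0 = 252.

252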